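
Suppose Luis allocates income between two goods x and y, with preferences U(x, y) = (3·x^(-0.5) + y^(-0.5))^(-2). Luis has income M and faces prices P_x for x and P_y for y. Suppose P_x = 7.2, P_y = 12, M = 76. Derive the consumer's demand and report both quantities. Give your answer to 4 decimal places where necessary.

x* = 6.7233, y* = 2.2993

MRS = MU_x/MU_y = 3·(y/x)^(1.5). Set equal to P_x/P_y.
Hence y/x = ((1/3)·P_x/P_y)^(1/(1.5)), i.e. raised to the 2/3 power.
Substitute y = (y/x)·x into the budget: x* = M/(P_x + P_y·(y/x)).
Numerically y/x = 0.341995, so x* = 76/(7.2 + 12·0.341995) = 6.7233 and y* = 0.341995·6.7233 = 2.2993.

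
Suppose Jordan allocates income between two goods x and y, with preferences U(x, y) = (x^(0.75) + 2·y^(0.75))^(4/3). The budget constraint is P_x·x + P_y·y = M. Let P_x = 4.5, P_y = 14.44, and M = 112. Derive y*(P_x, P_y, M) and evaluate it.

MU_x ∝ x^(-0.25), MU_y ∝ 2·y^(-0.25), so MRS = (1/2)·(y/x)^(0.25) = P_x/P_y.
Solve for the ratio: y/x = [2·P_x/P_y]^(4).
Substitute y = (y/x)·x into the budget: x* = M/(P_x + P_y·(y/x)).
Numerically y/x = 0.150904, so x* = 112/(4.5 + 14.44·0.150904) = 16.7688 and y* = 0.150904·16.7688 = 2.5305.

y* = 2.5305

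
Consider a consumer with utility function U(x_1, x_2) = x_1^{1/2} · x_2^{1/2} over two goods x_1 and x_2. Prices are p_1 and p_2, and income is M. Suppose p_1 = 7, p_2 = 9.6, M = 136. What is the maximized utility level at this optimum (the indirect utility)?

V = 8.2952

Tangency: MRS = x_2/x_1 = p_1/p_2.
So 0.5·p_2·x_2 = 0.5·p_1·x_1; combined with the budget, a share 0.5 of income goes to x_1.
Demand: x_1*(p_1,p_2,M) = 0.5·M/p_1 and x_2* = 0.5·M/p_2.
At p_1=7, p_2=9.6, M=136: x_1* = 0.5·136/7 = 9.7143, x_2* = 7.0833.
Utility at the optimum: U(9.7143, 7.0833) = 8.2952.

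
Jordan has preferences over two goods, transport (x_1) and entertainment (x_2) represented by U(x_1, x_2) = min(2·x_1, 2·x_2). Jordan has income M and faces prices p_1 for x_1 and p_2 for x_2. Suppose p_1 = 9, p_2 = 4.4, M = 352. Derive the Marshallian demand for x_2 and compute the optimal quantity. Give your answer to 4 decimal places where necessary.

x_2* = 26.2687

With perfect complements, no substitution: consume in ratio x_1:x_2 = 2:2.
Budget: p_1·x_1 + p_2·x_1 = M, so (2·p_1 + 2·p_2)·x_1 = 2·M.
Demand: x_1*(p_1,p_2,M) = 2·M/(2·p_1 + 2·p_2), x_2* = 2·M/(2·p_1 + 2·p_2).
Here 2·9 + 2·4.4 = 26.8, giving x_2* = 26.2687.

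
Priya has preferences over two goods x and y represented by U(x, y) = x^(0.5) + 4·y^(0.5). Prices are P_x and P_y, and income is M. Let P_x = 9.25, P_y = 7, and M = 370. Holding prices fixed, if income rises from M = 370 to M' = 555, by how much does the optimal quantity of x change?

Δx* = 0.9032

MRS = MU_x/MU_y = (1/4)·(y/x)^(0.5). Set equal to P_x/P_y.
Hence y/x = (4·P_x/P_y)^(1/(0.5)), i.e. raised to the 2 power.
With the ratio pinned down, the budget gives x* = M/(P_x + P_y·(y/x)) and y* = (y/x)·x*.
Numerically y/x = 27.938776, so x* = 370/(9.25 + 7·27.938776) = 1.8065.
At M' = 555: x* = 2.7097. Change: 2.7097 − 1.8065 = 0.9032.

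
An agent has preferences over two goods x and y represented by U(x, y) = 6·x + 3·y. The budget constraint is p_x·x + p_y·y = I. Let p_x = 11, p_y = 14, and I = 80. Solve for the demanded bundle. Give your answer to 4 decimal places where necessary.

x* = 7.2727, y* = 0

x gives more utility per dollar, so spend all income on x: x* = I/p_x, y* = 0.
Numerically: x* = 7.2727, y* = 0.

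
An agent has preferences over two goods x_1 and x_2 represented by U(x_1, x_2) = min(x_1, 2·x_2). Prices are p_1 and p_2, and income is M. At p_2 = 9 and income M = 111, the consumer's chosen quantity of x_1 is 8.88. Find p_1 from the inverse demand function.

Leontief preferences: the optimum is at the kink where x_1/2 = x_2/1, i.e. x_2 = (1/2)·x_1.
Budget: p_1·x_1 + p_2·(1/2)·x_1 = M, so (2·p_1 + p_2)·x_1 = 2·M.
Demand: x_1*(p_1,p_2,M) = 2·M/(2·p_1 + p_2), x_2* = M/(2·p_1 + p_2).
Set x_1* = 8.88 in the demand function and solve for p_1: p_1 = 8.

p_1 = 8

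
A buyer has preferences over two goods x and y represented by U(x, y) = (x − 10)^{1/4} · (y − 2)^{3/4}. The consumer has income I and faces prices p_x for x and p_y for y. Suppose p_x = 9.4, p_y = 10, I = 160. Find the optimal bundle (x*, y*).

MRS = (1/3)·(y−2)/(x−10). Tangency with p_x/p_y gives y−2 = 3·(p_x/p_y)·(x−10).
Substituting into the budget: x* = 10 + 0.25·(I − 10·p_x − 2·p_y)/p_x, and y* = 2 + 0.75·(…)/p_y.
Discretionary income = 160 − 10·9.4 − 2·10 = 46; x* = 10 + 0.25·46/9.4 = 11.2234; y* = 2 + 0.75·46/10 = 5.45.

x* = 11.2234, y* = 5.45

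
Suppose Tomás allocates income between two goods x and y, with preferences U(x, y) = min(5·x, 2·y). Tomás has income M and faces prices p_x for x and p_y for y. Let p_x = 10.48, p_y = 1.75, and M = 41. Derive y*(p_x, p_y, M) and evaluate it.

y* = 6.9

Leontief preferences: the optimum is at the kink where x/2 = y/5, i.e. y = (5/2)·x.
Budget: p_x·x + p_y·(5/2)·x = M, so (2·p_x + 5·p_y)·x = 2·M.
Demand: x*(p_x,p_y,M) = 2·M/(2·p_x + 5·p_y), y* = 5·M/(2·p_x + 5·p_y).
Here 2·10.48 + 5·1.75 = 29.71, giving y* = 6.9.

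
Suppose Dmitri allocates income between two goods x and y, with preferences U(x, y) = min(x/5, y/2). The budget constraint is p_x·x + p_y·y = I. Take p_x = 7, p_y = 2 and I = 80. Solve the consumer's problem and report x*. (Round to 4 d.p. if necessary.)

Leontief preferences: the optimum is at the kink where x/5 = y/2, i.e. y = (2/5)·x.
Budget: p_x·x + p_y·(2/5)·x = I, so (5·p_x + 2·p_y)·x = 5·I.
Demand: x*(p_x,p_y,I) = 5·I/(5·p_x + 2·p_y), y* = 2·I/(5·p_x + 2·p_y).
Here 5·7 + 2·2 = 39, giving x* = 10.2564.

x* = 10.2564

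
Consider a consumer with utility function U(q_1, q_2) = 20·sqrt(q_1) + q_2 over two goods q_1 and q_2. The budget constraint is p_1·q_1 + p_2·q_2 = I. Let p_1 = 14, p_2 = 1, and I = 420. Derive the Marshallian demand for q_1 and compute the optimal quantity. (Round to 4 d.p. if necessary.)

q_1* = 0.5102

Thus q_1* = (10·p_2/p_1)² — independent of I — with the rest of income spent on q_2.
Plugging in: q_1* = (10·1/14)² = 0.5102.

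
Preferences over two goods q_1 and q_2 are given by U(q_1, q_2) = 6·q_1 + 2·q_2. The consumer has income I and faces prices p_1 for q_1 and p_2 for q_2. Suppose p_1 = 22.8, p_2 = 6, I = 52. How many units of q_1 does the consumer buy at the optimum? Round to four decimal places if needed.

Linear utility — the consumer picks whichever good has higher MU/price: 6/22.8 = 0.2632 vs 2/6 = 0.3333.
q_2 gives more utility per dollar, so spend all income on q_2: q_2* = I/p_2, q_1* = 0.
Numerically: q_1* = 0, q_2* = 8.6667.

q_1* = 0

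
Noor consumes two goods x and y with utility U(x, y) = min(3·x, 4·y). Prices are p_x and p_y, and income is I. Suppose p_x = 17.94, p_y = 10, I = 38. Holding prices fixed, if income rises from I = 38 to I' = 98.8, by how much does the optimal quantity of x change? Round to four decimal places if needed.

With perfect complements, no substitution: consume in ratio x:y = 4:3.
Budget: p_x·x + p_y·(3/4)·x = I, so (4·p_x + 3·p_y)·x = 4·I.
Demand: x*(p_x,p_y,I) = 4·I/(4·p_x + 3·p_y), y* = 3·I/(4·p_x + 3·p_y).
Here 4·17.94 + 3·10 = 101.76, giving x* = 1.4937.
At I' = 98.8: x* = 3.8836. Change: 3.8836 − 1.4937 = 2.3899.

Δx* = 2.3899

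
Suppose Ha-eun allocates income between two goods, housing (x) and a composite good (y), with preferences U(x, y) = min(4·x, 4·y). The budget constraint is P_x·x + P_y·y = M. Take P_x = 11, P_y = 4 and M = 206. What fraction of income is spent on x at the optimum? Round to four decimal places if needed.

Leontief preferences: the optimum is at the kink where x/4 = y/4, i.e. y = x.
Budget: P_x·x + P_y·x = M, so (4·P_x + 4·P_y)·x = 4·M.
Demand: x*(P_x,P_y,M) = 4·M/(4·P_x + 4·P_y), y* = 4·M/(4·P_x + 4·P_y).
Here 4·11 + 4·4 = 60, giving x* = 13.7333 and y* = 13.7333.
Expenditure on x: 11·13.7333 = 151.0667; share = 0.7333.

share on x = 0.7333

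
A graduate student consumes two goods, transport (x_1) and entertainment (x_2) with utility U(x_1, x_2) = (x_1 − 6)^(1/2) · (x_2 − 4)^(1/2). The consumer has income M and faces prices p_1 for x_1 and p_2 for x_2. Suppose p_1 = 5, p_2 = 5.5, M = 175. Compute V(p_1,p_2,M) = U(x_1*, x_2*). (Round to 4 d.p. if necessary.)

V = 11.7276

This is Cobb-Douglas in (x_1−6, x_2−4): tangency gives 0.5·p_2·(x_2−4) = 0.5·p_1·(x_1−6).
Substituting into the budget: x_1* = 6 + 0.5·(M − 6·p_1 − 4·p_2)/p_1, and x_2* = 4 + 0.5·(…)/p_2.
Discretionary income = 175 − 6·5 − 4·5.5 = 123; x_1* = 6 + 0.5·123/5 = 18.3; x_2* = 4 + 0.5·123/5.5 = 15.1818.
Utility at the optimum: U(18.3, 15.1818) = 11.7276.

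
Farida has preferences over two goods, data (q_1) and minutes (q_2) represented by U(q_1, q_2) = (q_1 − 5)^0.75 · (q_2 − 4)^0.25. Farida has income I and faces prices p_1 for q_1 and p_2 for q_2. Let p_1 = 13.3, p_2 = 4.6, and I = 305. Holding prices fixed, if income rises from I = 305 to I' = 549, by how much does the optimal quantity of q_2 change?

Δq_2* = 13.2609

This is Cobb-Douglas in (q_1−5, q_2−4): tangency gives 0.75·p_2·(q_2−4) = 0.25·p_1·(q_1−5).
After buying the subsistence bundle (5, 4), a share 0.75 of the remaining income goes to q_1: q_1* = 5 + 0.75·(I − 5p_1 − 4p_2)/p_1.
Discretionary income = 305 − 5·13.3 − 4·4.6 = 220.1; q_2* = 4 + 0.25·220.1/4.6 = 15.962.
At I' = 549: q_2* = 29.2228. Change: 29.2228 − 15.962 = 13.2609.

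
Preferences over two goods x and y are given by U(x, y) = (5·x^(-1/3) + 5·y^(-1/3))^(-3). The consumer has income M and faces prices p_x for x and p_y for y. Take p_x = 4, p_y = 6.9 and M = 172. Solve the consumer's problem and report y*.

MRS = MU_x/MU_y = (y/x)^(4/3). Set equal to p_x/p_y.
Solve for the ratio: y/x = [p_x/p_y]^(0.75).
Substitute y = (y/x)·x into the budget: x* = M/(p_x + p_y·(y/x)).
Numerically y/x = 0.664367, so x* = 172/(4 + 6.9·0.664367) = 20.037 and y* = 0.664367·20.037 = 13.3119.

y* = 13.3119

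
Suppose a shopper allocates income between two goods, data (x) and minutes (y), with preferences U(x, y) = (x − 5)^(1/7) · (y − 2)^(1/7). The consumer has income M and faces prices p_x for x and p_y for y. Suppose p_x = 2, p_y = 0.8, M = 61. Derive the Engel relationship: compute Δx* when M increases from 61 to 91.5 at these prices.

Substituting into the budget: x* = 5 + 0.5·(M − 5·p_x − 2·p_y)/p_x, and y* = 2 + 0.5·(…)/p_y.
Discretionary income = 61 − 5·2 − 2·0.8 = 49.4; x* = 5 + 0.5·49.4/2 = 17.35.
At M' = 91.5: x* = 24.975. Change: 24.975 − 17.35 = 7.625.

Δx* = 7.625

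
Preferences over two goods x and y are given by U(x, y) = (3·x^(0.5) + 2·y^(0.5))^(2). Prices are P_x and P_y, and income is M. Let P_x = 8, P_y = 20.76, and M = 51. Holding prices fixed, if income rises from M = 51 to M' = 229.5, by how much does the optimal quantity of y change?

Δy* = 1.2573

MRS = MU_x/MU_y = (3/2)·(y/x)^(0.5). Set equal to P_x/P_y.
Solve for the ratio: y/x = [(2/3)·P_x/P_y]^(2).
With the ratio pinned down, the budget gives x* = M/(P_x + P_y·(y/x)) and y* = (y/x)·x*.
Numerically y/x = 0.066, so x* = 51/(8 + 20.76·0.066) = 5.4428 and y* = 0.066·5.4428 = 0.3592.
At M' = 229.5: y* = 1.6165. Change: 1.6165 − 0.3592 = 1.2573.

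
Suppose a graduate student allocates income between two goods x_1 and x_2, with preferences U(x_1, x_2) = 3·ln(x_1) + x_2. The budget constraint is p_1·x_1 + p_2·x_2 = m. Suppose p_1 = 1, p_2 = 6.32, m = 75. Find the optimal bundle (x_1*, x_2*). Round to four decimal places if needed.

Set MRS = p_1/p_2: (3/x_1)/1 = p_1/p_2.
So x_1*(p_1,p_2) = 3·p_2/p_1, independent of income; and x_2* = (m − 3·p_2)/p_2.
At the given prices: x_1* = 3·6.32/1 = 18.96, and x_2* = 8.8671.

x_1* = 18.96, x_2* = 8.8671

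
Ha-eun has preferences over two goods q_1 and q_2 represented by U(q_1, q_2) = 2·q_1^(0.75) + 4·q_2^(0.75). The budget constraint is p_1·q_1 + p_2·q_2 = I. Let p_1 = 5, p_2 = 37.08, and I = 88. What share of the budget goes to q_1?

MRS = MU_q_1/MU_q_2 = (1/2)·(q_2/q_1)^(0.25). Set equal to p_1/p_2.
Hence q_2/q_1 = (2·p_1/p_2)^(1/(0.25)), i.e. raised to the 4 power.
With the ratio pinned down, the budget gives q_1* = I/(p_1 + p_2·(q_2/q_1)) and q_2* = (q_2/q_1)·q_1*.
Numerically q_2/q_1 = 0.00529, so q_1* = 88/(5 + 37.08·0.00529) = 16.9356 and q_2* = 0.00529·16.9356 = 0.0896.
Expenditure on q_1: 5·16.9356 = 84.6781; share = 0.9623.

share on q_1 = 0.9623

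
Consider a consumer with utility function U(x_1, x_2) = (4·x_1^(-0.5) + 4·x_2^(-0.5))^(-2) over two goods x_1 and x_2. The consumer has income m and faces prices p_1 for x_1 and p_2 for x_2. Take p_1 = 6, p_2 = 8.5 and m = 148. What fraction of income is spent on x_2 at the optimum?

From the CES first-order condition, (x_2/x_1)^(1.5) = p_1/p_2.
Solve for the ratio: x_2/x_1 = [p_1/p_2]^(2/3).
With the ratio pinned down, the budget gives x_1* = m/(p_1 + p_2·(x_2/x_1)) and x_2* = (x_2/x_1)·x_1*.
Numerically x_2/x_1 = 0.792784, so x_1* = 148/(6 + 8.5·0.792784) = 11.6182 and x_2* = 0.792784·11.6182 = 9.2107.
Expenditure on x_2: 8.5·9.2107 = 78.291; share = 0.529.

share on x_2 = 0.529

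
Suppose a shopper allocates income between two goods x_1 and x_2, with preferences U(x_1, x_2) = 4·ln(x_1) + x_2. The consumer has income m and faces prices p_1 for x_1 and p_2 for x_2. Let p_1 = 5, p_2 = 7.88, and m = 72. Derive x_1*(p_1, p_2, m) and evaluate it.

MU_x_1 = 4/x_1, MU_x_2 = 1. Tangency: 4/x_1 = p_1/p_2.
So x_1*(p_1,p_2) = 4·p_2/p_1, independent of income; and x_2* = (m − 4·p_2)/p_2.
At the given prices: x_1* = 4·7.88/5 = 6.304.

x_1* = 6.304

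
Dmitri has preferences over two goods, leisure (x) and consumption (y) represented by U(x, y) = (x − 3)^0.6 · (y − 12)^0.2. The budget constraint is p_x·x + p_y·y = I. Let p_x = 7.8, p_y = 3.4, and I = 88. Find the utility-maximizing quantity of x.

This is Cobb-Douglas in (x−3, y−12): tangency gives 0.6·p_y·(y−12) = 0.2·p_x·(x−3).
After buying the subsistence bundle (3, 12), a share 0.75 of the remaining income goes to x: x* = 3 + 0.75·(I − 3p_x − 12p_y)/p_x.
Discretionary income = 88 − 3·7.8 − 12·3.4 = 23.8; x* = 3 + 0.75·23.8/7.8 = 5.2885.

x* = 5.2885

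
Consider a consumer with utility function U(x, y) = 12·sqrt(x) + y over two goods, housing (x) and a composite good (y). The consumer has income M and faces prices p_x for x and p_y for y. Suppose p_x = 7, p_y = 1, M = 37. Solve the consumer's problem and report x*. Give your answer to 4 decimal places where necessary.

x* = 0.7347

MU_x = 6/√x, MU_y = 1. Tangency: 6/√x = p_x/p_y.
Solve: √x = 6·p_y/p_x, so x*(p_x,p_y) = (6·p_y/p_x)², and y* = (M − p_x·x*)/p_y.
Plugging in: x* = (6·1/7)² = 0.7347.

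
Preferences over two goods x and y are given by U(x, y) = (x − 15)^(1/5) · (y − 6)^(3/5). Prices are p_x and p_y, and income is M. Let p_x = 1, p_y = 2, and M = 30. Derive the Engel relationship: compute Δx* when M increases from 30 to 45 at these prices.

Discretionary income = 30 − 15·1 − 6·2 = 3; x* = 15 + 0.25·3/1 = 15.75.
At M' = 45: x* = 19.5. Change: 19.5 − 15.75 = 3.75.

Δx* = 3.75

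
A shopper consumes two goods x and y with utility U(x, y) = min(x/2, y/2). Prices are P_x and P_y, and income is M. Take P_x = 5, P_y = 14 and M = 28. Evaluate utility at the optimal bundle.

With perfect complements, no substitution: consume in ratio x:y = 2:2.
Budget: P_x·x + P_y·x = M, so (2·P_x + 2·P_y)·x = 2·M.
Demand: x*(P_x,P_y,M) = 2·M/(2·P_x + 2·P_y), y* = 2·M/(2·P_x + 2·P_y).
Here 2·5 + 2·14 = 38, giving x* = 1.4737 and y* = 1.4737.
Utility at the optimum: U(1.4737, 1.4737) = 0.7368.

V = 0.7368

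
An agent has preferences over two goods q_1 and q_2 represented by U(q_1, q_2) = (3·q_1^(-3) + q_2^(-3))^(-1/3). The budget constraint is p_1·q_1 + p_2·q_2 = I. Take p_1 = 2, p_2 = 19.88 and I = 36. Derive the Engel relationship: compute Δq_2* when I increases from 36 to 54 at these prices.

MRS = MU_q_1/MU_q_2 = 3·(q_2/q_1)^(4). Set equal to p_1/p_2.
Solve for the ratio: q_2/q_1 = [(1/3)·p_1/p_2]^(0.25).
With the ratio pinned down, the budget gives q_1* = I/(p_1 + p_2·(q_2/q_1)) and q_2* = (q_2/q_1)·q_1*.
Numerically q_2/q_1 = 0.42793, so q_1* = 36/(2 + 19.88·0.42793) = 3.4262 and q_2* = 0.42793·3.4262 = 1.4662.
At I' = 54: q_2* = 2.1993. Change: 2.1993 − 1.4662 = 0.7331.

Δq_2* = 0.7331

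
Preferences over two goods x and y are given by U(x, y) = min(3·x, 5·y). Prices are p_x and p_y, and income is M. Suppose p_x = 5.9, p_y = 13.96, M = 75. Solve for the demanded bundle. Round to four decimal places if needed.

x* = 5.2536, y* = 3.1521

With perfect complements, no substitution: consume in ratio x:y = 5:3.
Budget: p_x·x + p_y·(3/5)·x = M, so (5·p_x + 3·p_y)·x = 5·M.
Demand: x*(p_x,p_y,M) = 5·M/(5·p_x + 3·p_y), y* = 3·M/(5·p_x + 3·p_y).
Here 5·5.9 + 3·13.96 = 71.38, giving x* = 5.2536 and y* = 3.1521.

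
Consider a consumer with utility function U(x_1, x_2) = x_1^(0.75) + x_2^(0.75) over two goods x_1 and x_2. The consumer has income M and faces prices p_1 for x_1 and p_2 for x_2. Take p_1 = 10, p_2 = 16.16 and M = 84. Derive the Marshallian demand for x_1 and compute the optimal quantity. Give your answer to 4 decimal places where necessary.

x_1* = 6.7908

MRS = MU_x_1/MU_x_2 = (x_2/x_1)^(0.25). Set equal to p_1/p_2.
Hence x_2/x_1 = (p_1/p_2)^(1/(0.25)), i.e. raised to the 4 power.
With the ratio pinned down, the budget gives x_1* = M/(p_1 + p_2·(x_2/x_1)) and x_2* = (x_2/x_1)·x_1*.
Numerically x_2/x_1 = 0.146634, so x_1* = 84/(10 + 16.16·0.146634) = 6.7908.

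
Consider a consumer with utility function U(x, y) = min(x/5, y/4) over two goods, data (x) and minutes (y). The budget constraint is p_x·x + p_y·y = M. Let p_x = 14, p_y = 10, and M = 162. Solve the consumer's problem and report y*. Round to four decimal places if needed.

y* = 5.8909

With perfect complements, no substitution: consume in ratio x:y = 5:4.
Budget: p_x·x + p_y·(4/5)·x = M, so (5·p_x + 4·p_y)·x = 5·M.
Demand: x*(p_x,p_y,M) = 5·M/(5·p_x + 4·p_y), y* = 4·M/(5·p_x + 4·p_y).
Here 5·14 + 4·10 = 110, giving y* = 5.8909.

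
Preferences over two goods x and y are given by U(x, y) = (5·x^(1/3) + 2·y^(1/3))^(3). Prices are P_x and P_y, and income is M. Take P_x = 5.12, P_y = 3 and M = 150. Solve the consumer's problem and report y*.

MRS = MU_x/MU_y = (5/2)·(y/x)^(2/3). Set equal to P_x/P_y.
Hence y/x = ((2/5)·P_x/P_y)^(1/(2/3)), i.e. raised to the 1.5 power.
Substitute y = (y/x)·x into the budget: x* = M/(P_x + P_y·(y/x)).
Numerically y/x = 0.564044, so x* = 150/(5.12 + 3·0.564044) = 22.0195 and y* = 0.564044·22.0195 = 12.42.

y* = 12.42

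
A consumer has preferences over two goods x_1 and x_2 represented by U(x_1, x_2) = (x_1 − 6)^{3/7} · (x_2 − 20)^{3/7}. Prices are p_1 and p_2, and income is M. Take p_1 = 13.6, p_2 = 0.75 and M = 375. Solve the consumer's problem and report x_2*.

x_2* = 205.6

This is Cobb-Douglas in (x_1−6, x_2−20): tangency gives 3/7·p_2·(x_2−20) = 3/7·p_1·(x_1−6).
Substituting into the budget: x_1* = 6 + 0.5·(M − 6·p_1 − 20·p_2)/p_1, and x_2* = 20 + 0.5·(…)/p_2.
Discretionary income = 375 − 6·13.6 − 20·0.75 = 278.4; x_2* = 20 + 0.5·278.4/0.75 = 205.6.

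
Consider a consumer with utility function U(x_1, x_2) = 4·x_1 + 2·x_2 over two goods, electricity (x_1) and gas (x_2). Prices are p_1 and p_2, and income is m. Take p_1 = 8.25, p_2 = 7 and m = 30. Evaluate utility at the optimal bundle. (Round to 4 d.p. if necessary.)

Perfect substitutes: compare marginal utility per dollar. 4/p_1 vs 2/p_2 → 0.4848 vs 0.2857.
x_1 gives more utility per dollar, so spend all income on x_1: x_1* = m/p_1, x_2* = 0.
Numerically: x_1* = 3.6364, x_2* = 0.
Utility at the optimum: U(3.6364, 0) = 14.5455.

V = 14.5455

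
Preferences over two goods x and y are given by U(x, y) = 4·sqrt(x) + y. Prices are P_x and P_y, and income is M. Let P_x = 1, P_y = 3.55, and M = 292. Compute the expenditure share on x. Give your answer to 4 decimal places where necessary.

share on x = 0.1726

MU_x = 2/√x, MU_y = 1. Tangency: 2/√x = P_x/P_y.
Solve: √x = 2·P_y/P_x, so x*(P_x,P_y) = (2·P_y/P_x)², and y* = (M − P_x·x*)/P_y.
Plugging in: x* = (2·3.55/1)² = 50.41, y* = 68.0535.
Expenditure on x: 1·50.41 = 50.41; share = 0.1726.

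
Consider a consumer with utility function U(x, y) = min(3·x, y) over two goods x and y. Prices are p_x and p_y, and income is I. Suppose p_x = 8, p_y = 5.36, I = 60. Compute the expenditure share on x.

Demand: x*(p_x,p_y,I) = I/(p_x + 3·p_y), y* = 3·I/(p_x + 3·p_y).
Here 8 + 3·5.36 = 24.08, giving x* = 2.4917 and y* = 7.4751.
Expenditure on x: 8·2.4917 = 19.9336; share = 0.3322.

share on x = 0.3322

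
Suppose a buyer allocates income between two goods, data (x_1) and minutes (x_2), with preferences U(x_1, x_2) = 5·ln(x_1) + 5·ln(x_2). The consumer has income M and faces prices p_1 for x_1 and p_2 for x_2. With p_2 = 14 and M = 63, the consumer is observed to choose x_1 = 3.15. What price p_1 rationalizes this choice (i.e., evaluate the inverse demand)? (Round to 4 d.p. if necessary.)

Tangency: MRS = x_2/x_1 = p_1/p_2.
So 5·p_2·x_2 = 5·p_1·x_1; combined with the budget, a share 0.5 of income goes to x_1.
Demand: x_1*(p_1,p_2,M) = 0.5·M/p_1 and x_2* = 0.5·M/p_2.
Set x_1* = 3.15 in the demand function and solve for p_1: p_1 = 10.

p_1 = 10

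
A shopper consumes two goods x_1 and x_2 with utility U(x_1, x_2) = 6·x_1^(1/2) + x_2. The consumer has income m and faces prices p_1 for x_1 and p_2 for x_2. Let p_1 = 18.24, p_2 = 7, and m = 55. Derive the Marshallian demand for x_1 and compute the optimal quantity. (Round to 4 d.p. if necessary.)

x_1* = 1.3255

Utility is quasi-linear in x_2; the FOC for x_1 is 3/√x_1 = p_1/p_2.
Thus x_1* = (3·p_2/p_1)² — independent of m — with the rest of income spent on x_2.
Plugging in: x_1* = (3·7/18.24)² = 1.3255.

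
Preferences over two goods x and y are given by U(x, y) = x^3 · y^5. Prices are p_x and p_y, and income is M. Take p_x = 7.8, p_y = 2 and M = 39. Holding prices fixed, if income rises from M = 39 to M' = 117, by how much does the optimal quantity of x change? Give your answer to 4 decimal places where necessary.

The MRS is (3/5)·y/x. Set MRS = p_x/p_y.
So 3·p_y·y = 5·p_x·x; combined with the budget, a share 0.375 of income goes to x.
Demand: x*(p_x,p_y,M) = 0.375·M/p_x and y* = 0.625·M/p_y.
At p_x=7.8, p_y=2, M=39: x* = 0.375·39/7.8 = 1.875.
At M' = 117: x* = 5.625. Change: 5.625 − 1.875 = 3.75.

Δx* = 3.75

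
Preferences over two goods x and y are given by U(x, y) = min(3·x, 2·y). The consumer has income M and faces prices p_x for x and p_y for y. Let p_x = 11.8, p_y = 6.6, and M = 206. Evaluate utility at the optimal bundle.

With perfect complements, no substitution: consume in ratio x:y = 2:3.
Budget: p_x·x + p_y·(3/2)·x = M, so (2·p_x + 3·p_y)·x = 2·M.
Demand: x*(p_x,p_y,M) = 2·M/(2·p_x + 3·p_y), y* = 3·M/(2·p_x + 3·p_y).
Here 2·11.8 + 3·6.6 = 43.4, giving x* = 9.4931 and y* = 14.2396.
Utility at the optimum: U(9.4931, 14.2396) = 28.4793.

V = 28.4793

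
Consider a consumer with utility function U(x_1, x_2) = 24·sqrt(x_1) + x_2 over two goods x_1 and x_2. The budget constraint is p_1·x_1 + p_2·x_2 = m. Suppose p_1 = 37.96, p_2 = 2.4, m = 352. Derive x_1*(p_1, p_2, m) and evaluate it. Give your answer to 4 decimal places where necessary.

x_1* = 0.5756

Plugging in: x_1* = (12·2.4/37.96)² = 0.5756.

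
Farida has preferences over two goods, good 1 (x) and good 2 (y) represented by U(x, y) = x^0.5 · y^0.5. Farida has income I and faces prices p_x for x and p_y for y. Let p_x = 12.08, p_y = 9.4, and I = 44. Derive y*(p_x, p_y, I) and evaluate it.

MU_x/MU_y = (0.5·y)/(0.5·x); tangency sets this equal to p_x/p_y.
Rearranging, p_y·y = p_x·x. Substituting into the budget gives p_x·x·(1 + 1) = I.
Demand: x*(p_x,p_y,I) = 0.5·I/p_x and y* = 0.5·I/p_y.
At p_x=12.08, p_y=9.4, I=44: y* = 0.5·44/9.4 = 2.3404.

y* = 2.3404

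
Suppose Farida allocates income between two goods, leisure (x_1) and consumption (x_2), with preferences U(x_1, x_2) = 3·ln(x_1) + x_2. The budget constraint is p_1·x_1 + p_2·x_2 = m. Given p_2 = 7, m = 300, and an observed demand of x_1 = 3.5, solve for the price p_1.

MU_x_1 = 3/x_1, MU_x_2 = 1. Tangency: 3/x_1 = p_1/p_2.
So x_1*(p_1,p_2) = 3·p_2/p_1, independent of income; and x_2* = (m − 3·p_2)/p_2.
Set x_1* = 3.5 in the demand function and solve for p_1: p_1 = 6.

p_1 = 6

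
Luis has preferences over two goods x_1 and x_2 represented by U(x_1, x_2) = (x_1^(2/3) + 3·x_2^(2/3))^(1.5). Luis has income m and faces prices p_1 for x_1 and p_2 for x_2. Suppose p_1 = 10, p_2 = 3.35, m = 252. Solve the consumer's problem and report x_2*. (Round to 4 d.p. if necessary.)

Substitute x_2 = (x_2/x_1)·x_1 into the budget: x_1* = m/(p_1 + p_2·(x_2/x_1)).
Numerically x_2/x_1 = 718.173446, so x_1* = 252/(10 + 3.35·718.173446) = 0.1043 and x_2* = 718.173446·0.1043 = 74.9125.

x_2* = 74.9125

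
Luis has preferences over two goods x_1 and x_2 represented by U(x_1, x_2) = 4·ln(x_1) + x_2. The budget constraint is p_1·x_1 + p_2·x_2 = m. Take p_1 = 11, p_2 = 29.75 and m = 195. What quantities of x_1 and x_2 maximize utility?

So x_1*(p_1,p_2) = 4·p_2/p_1, independent of income; and x_2* = (m − 4·p_2)/p_2.
At the given prices: x_1* = 4·29.75/11 = 10.8182, and x_2* = 2.5546.

x_1* = 10.8182, x_2* = 2.5546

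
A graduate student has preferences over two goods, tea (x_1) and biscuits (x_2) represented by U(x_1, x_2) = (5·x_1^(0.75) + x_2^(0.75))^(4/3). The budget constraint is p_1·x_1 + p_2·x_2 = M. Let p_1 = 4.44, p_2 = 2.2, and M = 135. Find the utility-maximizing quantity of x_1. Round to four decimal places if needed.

From the CES first-order condition, 5·(x_2/x_1)^(0.25) = p_1/p_2.
Hence x_2/x_1 = ((1/5)·p_1/p_2)^(1/(0.25)), i.e. raised to the 4 power.
With the ratio pinned down, the budget gives x_1* = M/(p_1 + p_2·(x_2/x_1)) and x_2* = (x_2/x_1)·x_1*.
Numerically x_2/x_1 = 0.026544, so x_1* = 135/(4.44 + 2.2·0.026544) = 30.0107.

x_1* = 30.0107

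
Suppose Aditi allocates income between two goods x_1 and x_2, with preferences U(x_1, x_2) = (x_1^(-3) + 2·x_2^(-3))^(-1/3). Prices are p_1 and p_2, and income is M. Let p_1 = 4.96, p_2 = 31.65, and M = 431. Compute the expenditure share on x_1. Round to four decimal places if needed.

share on x_1 = 0.1732

MU_x_1 ∝ x_1^(-4), MU_x_2 ∝ 2·x_2^(-4), so MRS = (1/2)·(x_2/x_1)^(4) = p_1/p_2.
Hence x_2/x_1 = (2·p_1/p_2)^(1/(4)), i.e. raised to the 0.25 power.
With the ratio pinned down, the budget gives x_1* = M/(p_1 + p_2·(x_2/x_1)) and x_2* = (x_2/x_1)·x_1*.
Numerically x_2/x_1 = 0.748229, so x_1* = 431/(4.96 + 31.65·0.748229) = 15.0481 and x_2* = 0.748229·15.0481 = 11.2594.
Expenditure on x_1: 4.96·15.0481 = 74.6387; share = 0.1732.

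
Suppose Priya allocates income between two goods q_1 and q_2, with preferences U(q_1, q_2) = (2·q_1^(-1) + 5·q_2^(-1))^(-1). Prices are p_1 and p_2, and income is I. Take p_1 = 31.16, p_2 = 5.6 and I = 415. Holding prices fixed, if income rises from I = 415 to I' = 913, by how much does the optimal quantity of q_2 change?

From the CES first-order condition, (2/5)·(q_2/q_1)^(2) = p_1/p_2.
Hence q_2/q_1 = ((5/2)·p_1/p_2)^(1/(2)), i.e. raised to the 0.5 power.
Substitute q_2 = (q_2/q_1)·q_1 into the budget: q_1* = I/(p_1 + p_2·(q_2/q_1)).
Numerically q_2/q_1 = 3.729707, so q_1* = 415/(31.16 + 5.6·3.729707) = 7.9737 and q_2* = 3.729707·7.9737 = 29.7394.
At I' = 913: q_2* = 65.4267. Change: 65.4267 − 29.7394 = 35.6873.

Δq_2* = 35.6873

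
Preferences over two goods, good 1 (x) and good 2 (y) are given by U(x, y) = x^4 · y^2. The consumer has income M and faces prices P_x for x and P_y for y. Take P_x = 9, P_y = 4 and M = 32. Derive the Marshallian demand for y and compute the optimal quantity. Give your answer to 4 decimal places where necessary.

y* = 2.6667

The MRS is 2·y/x. Set MRS = P_x/P_y.
Rearranging, P_y·y = (1/2)·P_x·x. Substituting into the budget gives P_x·x·(1 + (1/2)) = M.
Demand: x*(P_x,P_y,M) = 2/3·M/P_x and y* = 1/3·M/P_y.
At P_x=9, P_y=4, M=32: y* = 1/3·32/4 = 2.6667.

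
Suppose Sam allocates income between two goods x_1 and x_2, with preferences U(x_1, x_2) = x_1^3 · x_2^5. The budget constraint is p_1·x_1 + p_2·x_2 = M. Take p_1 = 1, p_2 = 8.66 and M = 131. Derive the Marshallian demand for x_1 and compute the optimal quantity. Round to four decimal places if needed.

x_1* = 49.125

Demand: x_1*(p_1,p_2,M) = 0.375·M/p_1 and x_2* = 0.625·M/p_2.
At p_1=1, p_2=8.66, M=131: x_1* = 0.375·131/1 = 49.125.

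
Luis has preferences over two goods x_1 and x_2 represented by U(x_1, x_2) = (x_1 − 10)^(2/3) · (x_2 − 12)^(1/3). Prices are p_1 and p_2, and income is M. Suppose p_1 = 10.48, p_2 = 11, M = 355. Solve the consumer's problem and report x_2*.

x_2* = 15.5818

Discretionary income = 355 − 10·10.48 − 12·11 = 118.2; x_2* = 12 + 1/3·118.2/11 = 15.5818.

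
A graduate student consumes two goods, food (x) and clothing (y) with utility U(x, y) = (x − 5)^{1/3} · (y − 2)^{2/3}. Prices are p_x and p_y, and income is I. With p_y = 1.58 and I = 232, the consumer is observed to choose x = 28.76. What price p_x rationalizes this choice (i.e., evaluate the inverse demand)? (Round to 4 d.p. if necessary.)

MRS = (1/2)·(y−2)/(x−5). Tangency with p_x/p_y gives y−2 = 2·(p_x/p_y)·(x−5).
Substituting into the budget: x* = 5 + 1/3·(I − 5·p_x − 2·p_y)/p_x, and y* = 2 + 2/3·(…)/p_y.
Set x* = 28.76 in the demand function and solve for p_x: p_x = 3.

p_x = 3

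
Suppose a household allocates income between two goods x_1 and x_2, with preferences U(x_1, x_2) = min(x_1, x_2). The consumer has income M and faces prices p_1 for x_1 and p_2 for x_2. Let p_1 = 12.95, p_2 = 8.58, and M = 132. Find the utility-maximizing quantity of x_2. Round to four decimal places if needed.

x_2* = 6.131

Leontief preferences: the optimum is at the kink where x_1/1 = x_2/1, i.e. x_2 = x_1.
Budget: p_1·x_1 + p_2·x_1 = M, so (p_1 + p_2)·x_1 = M.
Demand: x_1*(p_1,p_2,M) = M/(p_1 + p_2), x_2* = M/(p_1 + p_2).
Here 12.95 + 8.58 = 21.53, giving x_2* = 6.131.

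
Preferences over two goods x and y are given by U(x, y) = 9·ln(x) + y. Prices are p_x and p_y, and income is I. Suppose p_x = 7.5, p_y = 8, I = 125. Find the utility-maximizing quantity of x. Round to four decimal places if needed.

x* = 9.6

So x*(p_x,p_y) = 9·p_y/p_x, independent of income; and y* = (I − 9·p_y)/p_y.
At the given prices: x* = 9·8/7.5 = 9.6.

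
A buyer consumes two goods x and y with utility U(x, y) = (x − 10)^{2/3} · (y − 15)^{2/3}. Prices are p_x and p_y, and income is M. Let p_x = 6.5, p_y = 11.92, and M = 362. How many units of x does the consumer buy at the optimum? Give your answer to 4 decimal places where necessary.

Let x' = x−10, y' = y−15. MRS = y'/x' = p_x/p_y.
Substituting into the budget: x* = 10 + 0.5·(M − 10·p_x − 15·p_y)/p_x, and y* = 15 + 0.5·(…)/p_y.
Discretionary income = 362 − 10·6.5 − 15·11.92 = 118.2; x* = 10 + 0.5·118.2/6.5 = 19.0923.

x* = 19.0923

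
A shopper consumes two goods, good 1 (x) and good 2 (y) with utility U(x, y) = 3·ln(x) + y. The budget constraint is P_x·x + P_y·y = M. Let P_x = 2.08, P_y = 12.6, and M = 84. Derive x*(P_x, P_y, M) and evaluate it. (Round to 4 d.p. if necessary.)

x* = 18.1731

Set MRS = P_x/P_y: (3/x)/1 = P_x/P_y.
So x*(P_x,P_y) = 3·P_y/P_x, independent of income; and y* = (M − 3·P_y)/P_y.
At the given prices: x* = 3·12.6/2.08 = 18.1731.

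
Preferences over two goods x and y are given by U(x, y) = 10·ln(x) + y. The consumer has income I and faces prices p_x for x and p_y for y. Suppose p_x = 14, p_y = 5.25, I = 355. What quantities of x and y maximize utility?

At the given prices: x* = 10·5.25/14 = 3.75, and y* = 57.619.

x* = 3.75, y* = 57.619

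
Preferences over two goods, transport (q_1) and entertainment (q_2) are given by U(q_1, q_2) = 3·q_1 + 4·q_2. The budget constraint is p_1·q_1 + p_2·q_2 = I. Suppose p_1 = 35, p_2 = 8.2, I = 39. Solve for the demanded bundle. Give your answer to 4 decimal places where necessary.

q_1* = 0, q_2* = 4.7561

Perfect substitutes: compare marginal utility per dollar. 3/p_1 vs 4/p_2 → 0.0857 vs 0.4878.
q_2 gives more utility per dollar, so spend all income on q_2: q_2* = I/p_2, q_1* = 0.
Numerically: q_1* = 0, q_2* = 4.7561.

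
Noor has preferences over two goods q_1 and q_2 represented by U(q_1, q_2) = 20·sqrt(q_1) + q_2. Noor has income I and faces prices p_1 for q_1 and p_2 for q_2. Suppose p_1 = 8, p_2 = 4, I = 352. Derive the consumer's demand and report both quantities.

q_1* = 25, q_2* = 38

Utility is quasi-linear in q_2; the FOC for q_1 is 10/√q_1 = p_1/p_2.
Solve: √q_1 = 10·p_2/p_1, so q_1*(p_1,p_2) = (10·p_2/p_1)², and q_2* = (I − p_1·q_1*)/p_2.
Plugging in: q_1* = (10·4/8)² = 25, q_2* = 38.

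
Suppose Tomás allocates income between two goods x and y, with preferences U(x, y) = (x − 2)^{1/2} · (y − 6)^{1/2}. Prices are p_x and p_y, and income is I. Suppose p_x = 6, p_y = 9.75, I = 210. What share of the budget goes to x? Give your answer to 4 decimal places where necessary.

share on x = 0.3893

This is Cobb-Douglas in (x−2, y−6): tangency gives 0.5·p_y·(y−6) = 0.5·p_x·(x−2).
Substituting into the budget: x* = 2 + 0.5·(I − 2·p_x − 6·p_y)/p_x, and y* = 6 + 0.5·(…)/p_y.
Discretionary income = 210 − 2·6 − 6·9.75 = 139.5; x* = 2 + 0.5·139.5/6 = 13.625; y* = 6 + 0.5·139.5/9.75 = 13.1538.
Expenditure on x: 6·13.625 = 81.75; share = 0.3893.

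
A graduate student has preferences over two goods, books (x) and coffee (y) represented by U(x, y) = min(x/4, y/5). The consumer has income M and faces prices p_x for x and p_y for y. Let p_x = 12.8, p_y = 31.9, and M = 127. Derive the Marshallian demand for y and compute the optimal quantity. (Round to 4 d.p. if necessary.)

With perfect complements, no substitution: consume in ratio x:y = 4:5.
Budget: p_x·x + p_y·(5/4)·x = M, so (4·p_x + 5·p_y)·x = 4·M.
Demand: x*(p_x,p_y,M) = 4·M/(4·p_x + 5·p_y), y* = 5·M/(4·p_x + 5·p_y).
Here 4·12.8 + 5·31.9 = 210.7, giving y* = 3.0138.

y* = 3.0138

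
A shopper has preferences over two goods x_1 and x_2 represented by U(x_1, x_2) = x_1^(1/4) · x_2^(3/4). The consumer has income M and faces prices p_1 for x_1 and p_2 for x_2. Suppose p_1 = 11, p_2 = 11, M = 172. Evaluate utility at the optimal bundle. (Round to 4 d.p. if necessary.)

V = 8.9108

Tangency: MRS = (1/3)·x_2/x_1 = p_1/p_2.
Rearranging, p_2·x_2 = 3·p_1·x_1. Substituting into the budget gives p_1·x_1·(1 + 3) = M.
Demand: x_1*(p_1,p_2,M) = 0.25·M/p_1 and x_2* = 0.75·M/p_2.
At p_1=11, p_2=11, M=172: x_1* = 0.25·172/11 = 3.9091, x_2* = 11.7273.
Utility at the optimum: U(3.9091, 11.7273) = 8.9108.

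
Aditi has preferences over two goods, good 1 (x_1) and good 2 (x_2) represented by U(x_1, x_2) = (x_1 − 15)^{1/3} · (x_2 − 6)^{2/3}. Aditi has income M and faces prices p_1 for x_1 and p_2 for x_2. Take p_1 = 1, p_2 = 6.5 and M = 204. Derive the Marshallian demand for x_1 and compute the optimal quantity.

Discretionary income = 204 − 15·1 − 6·6.5 = 150; x_1* = 15 + 1/3·150/1 = 65.

x_1* = 65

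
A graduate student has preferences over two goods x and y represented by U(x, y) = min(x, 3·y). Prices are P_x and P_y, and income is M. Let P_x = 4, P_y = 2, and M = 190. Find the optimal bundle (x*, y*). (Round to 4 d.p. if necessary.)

x* = 40.7143, y* = 13.5714

Demand: x*(P_x,P_y,M) = 3·M/(3·P_x + P_y), y* = M/(3·P_x + P_y).
Here 3·4 + 2 = 14, giving x* = 40.7143 and y* = 13.5714.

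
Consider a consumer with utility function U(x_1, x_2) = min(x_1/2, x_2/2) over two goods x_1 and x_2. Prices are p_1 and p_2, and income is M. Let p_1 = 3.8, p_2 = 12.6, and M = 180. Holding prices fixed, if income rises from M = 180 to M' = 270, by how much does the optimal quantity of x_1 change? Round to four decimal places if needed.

With perfect complements, no substitution: consume in ratio x_1:x_2 = 2:2.
Budget: p_1·x_1 + p_2·x_1 = M, so (2·p_1 + 2·p_2)·x_1 = 2·M.
Demand: x_1*(p_1,p_2,M) = 2·M/(2·p_1 + 2·p_2), x_2* = 2·M/(2·p_1 + 2·p_2).
Here 2·3.8 + 2·12.6 = 32.8, giving x_1* = 10.9756.
At M' = 270: x_1* = 16.4634. Change: 16.4634 − 10.9756 = 5.4878.

Δx_1* = 5.4878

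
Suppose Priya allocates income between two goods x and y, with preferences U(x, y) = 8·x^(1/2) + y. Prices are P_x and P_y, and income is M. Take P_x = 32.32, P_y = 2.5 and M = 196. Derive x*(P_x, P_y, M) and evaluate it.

Set MRS = P_x/P_y: 4·x^(−1/2) = P_x/P_y.
Solve: √x = 4·P_y/P_x, so x*(P_x,P_y) = (4·P_y/P_x)², and y* = (M − P_x·x*)/P_y.
Plugging in: x* = (4·2.5/32.32)² = 0.0957.

x* = 0.0957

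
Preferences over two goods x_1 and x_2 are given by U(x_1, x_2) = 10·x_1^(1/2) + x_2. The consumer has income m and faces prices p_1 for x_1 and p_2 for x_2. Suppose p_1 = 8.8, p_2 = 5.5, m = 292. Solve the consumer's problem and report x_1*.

x_1* = 9.7656

MU_x_1 = 5/√x_1, MU_x_2 = 1. Tangency: 5/√x_1 = p_1/p_2.
Thus x_1* = (5·p_2/p_1)² — independent of m — with the rest of income spent on x_2.
Plugging in: x_1* = (5·5.5/8.8)² = 9.7656.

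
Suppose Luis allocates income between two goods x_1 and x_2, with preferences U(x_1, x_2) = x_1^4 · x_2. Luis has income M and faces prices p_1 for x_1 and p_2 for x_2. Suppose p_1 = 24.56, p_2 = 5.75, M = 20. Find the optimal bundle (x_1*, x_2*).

MU_x_1/MU_x_2 = (4·x_2)/(x_1); tangency sets this equal to p_1/p_2.
So 4·p_2·x_2 = p_1·x_1; combined with the budget, a share 0.8 of income goes to x_1.
Demand: x_1*(p_1,p_2,M) = 0.8·M/p_1 and x_2* = 0.2·M/p_2.
At p_1=24.56, p_2=5.75, M=20: x_1* = 0.8·20/24.56 = 0.6515, x_2* = 0.6957.

x_1* = 0.6515, x_2* = 0.6957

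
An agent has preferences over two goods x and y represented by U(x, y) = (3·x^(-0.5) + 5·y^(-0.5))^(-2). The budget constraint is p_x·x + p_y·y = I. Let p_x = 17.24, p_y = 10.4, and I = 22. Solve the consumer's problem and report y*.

y* = 1.1485

Numerically y/x = 1.968952, so x* = 22/(17.24 + 10.4·1.968952) = 0.5833 and y* = 1.968952·0.5833 = 1.1485.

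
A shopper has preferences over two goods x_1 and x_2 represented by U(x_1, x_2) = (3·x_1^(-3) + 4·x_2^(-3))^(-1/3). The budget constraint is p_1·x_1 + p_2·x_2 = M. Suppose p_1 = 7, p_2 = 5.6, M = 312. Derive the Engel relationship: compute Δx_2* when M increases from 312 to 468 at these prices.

Δx_2* = 13.2644

MU_x_1 ∝ 3·x_1^(-4), MU_x_2 ∝ 4·x_2^(-4), so MRS = (3/4)·(x_2/x_1)^(4) = p_1/p_2.
Hence x_2/x_1 = ((4/3)·p_1/p_2)^(1/(4)), i.e. raised to the 0.25 power.
With the ratio pinned down, the budget gives x_1* = M/(p_1 + p_2·(x_2/x_1)) and x_2* = (x_2/x_1)·x_1*.
Numerically x_2/x_1 = 1.136219, so x_1* = 312/(7 + 5.6·1.136219) = 23.3484 and x_2* = 1.136219·23.3484 = 26.5288.
At M' = 468: x_2* = 39.7933. Change: 39.7933 − 26.5288 = 13.2644.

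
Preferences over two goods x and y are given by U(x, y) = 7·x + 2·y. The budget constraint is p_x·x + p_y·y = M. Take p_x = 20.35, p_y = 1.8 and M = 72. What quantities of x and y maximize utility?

x* = 0, y* = 40

Linear utility — the consumer picks whichever good has higher MU/price: 7/20.35 = 0.344 vs 2/1.8 = 1.1111.
y gives more utility per dollar, so spend all income on y: y* = M/p_y, x* = 0.
Numerically: x* = 0, y* = 40.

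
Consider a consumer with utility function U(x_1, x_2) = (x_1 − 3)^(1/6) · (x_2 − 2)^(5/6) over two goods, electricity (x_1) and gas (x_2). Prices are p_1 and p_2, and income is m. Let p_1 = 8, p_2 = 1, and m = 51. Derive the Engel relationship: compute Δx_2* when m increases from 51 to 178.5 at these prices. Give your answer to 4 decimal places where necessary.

Let x_1' = x_1−3, x_2' = x_2−2. MRS = (1/5)·x_2'/x_1' = p_1/p_2.
After buying the subsistence bundle (3, 2), a share 1/6 of the remaining income goes to x_1: x_1* = 3 + 1/6·(m − 3p_1 − 2p_2)/p_1.
Discretionary income = 51 − 3·8 − 2·1 = 25; x_2* = 2 + 5/6·25/1 = 22.8333.
At m' = 178.5: x_2* = 129.0833. Change: 129.0833 − 22.8333 = 106.25.

Δx_2* = 106.25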